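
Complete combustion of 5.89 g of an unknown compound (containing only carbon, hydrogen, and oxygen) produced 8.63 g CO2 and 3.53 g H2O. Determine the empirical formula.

mol C = 8.63 / 44.01 = 0.1961; mass C = 0.1961 × 12.01 = 2.355 g
mol H = 2 × (3.53 / 18.02) = 0.3918; mass H = 0.3918 × 1.008 = 0.3949 g
mass O = 5.89 − (2.750) = 3.140 g → mol O = 0.1963
Divide by the smallest (0.1961 mol C): C 1.000, H 1.998, O 1.001
→ CH2O

CH2O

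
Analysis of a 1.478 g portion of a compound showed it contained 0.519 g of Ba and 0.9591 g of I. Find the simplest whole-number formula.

Moles — Ba: 0.519 / 137.33 = 0.003779 mol; I: 0.9591 / 126.90 = 0.007558 mol
Ratios (÷ 0.003779): Ba 1.000, I 2.000
Ratio ≈ 1:2, so the empirical formula is BaI2

BaI2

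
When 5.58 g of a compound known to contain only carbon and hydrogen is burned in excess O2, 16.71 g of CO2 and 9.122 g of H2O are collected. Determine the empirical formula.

mol C = 16.71 / 44.01 = 0.3797; mass C = 0.3797 × 12.01 = 4.560 g
mol H = 2 × (9.122 / 18.02) = 1.012; mass H = 1.012 × 1.008 = 1.021 g
Ratios (÷ 0.3797): C 1.000, H 2.666
Multiply by 3: C 3.00, H 8.00 → C3H8

C3H8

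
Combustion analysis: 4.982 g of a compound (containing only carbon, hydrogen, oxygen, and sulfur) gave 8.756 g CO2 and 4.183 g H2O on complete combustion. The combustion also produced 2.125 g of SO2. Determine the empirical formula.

mol C = 8.756 / 44.01 = 0.1990; mass C = 0.1990 × 12.01 = 2.389 g
mol H = 2 × (4.183 / 18.02) = 0.4643; mass H = 0.4643 × 1.008 = 0.4680 g
mol S = 2.125 / 64.07 = 0.03317; mass S = 1.064 g
mass O = 4.982 − (3.921) = 1.061 g → mol O = 0.06631
Smallest is S at 0.03317 mol; normalising gives C 5.999, H 13.998, O 1.999, S 1.000
→ C6H14O2S

C6H14O2S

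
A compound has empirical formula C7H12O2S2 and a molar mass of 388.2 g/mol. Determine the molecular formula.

C14H24O4S4

Empirical-formula mass = 192.31 g/mol
n = 388.2 / 192.31 = 2.02 ≈ 2
Molecular formula = (C7H12O2S2)2 = C14H24O4S4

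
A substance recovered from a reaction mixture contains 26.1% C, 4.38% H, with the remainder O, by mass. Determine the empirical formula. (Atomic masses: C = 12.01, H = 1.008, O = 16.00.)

CH2O2

Assume 100 g: 26.1 g C, 4.38 g H, 69.52 g O.
n(C) = 26.1/12.01 = 2.173, n(H) = 4.38/1.008 = 4.345, n(O) = 69.52/16.00 = 4.345
Ratios (÷ 2.173): C 1.000, H 1.999, O 1.999
≈ 1:2:2 → CH2O2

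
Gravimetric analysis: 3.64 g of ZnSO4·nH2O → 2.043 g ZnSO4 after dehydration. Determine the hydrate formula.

ZnSO4·7H2O

Mass of water lost = 3.64 − 2.043 = 1.597 g → 1.597 / 18.02 = 0.08862 mol H2O
Molar mass of ZnSO4 = 161.45 g/mol → mol ZnSO4 = 2.043 / 161.45 = 0.01265
n = 0.08862 / 0.01265 = 7.00 ≈ 7 → ZnSO4·7H2O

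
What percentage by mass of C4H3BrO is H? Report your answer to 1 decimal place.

2.1%

Molar mass = 4(12.01) + 3(1.008) + 1(79.90) + 1(16.00) = 146.964 g/mol
Mass of H per mole = 3 × 1.008 = 3.024 g
% H = 3.024 / 146.964 × 100 = 2.1%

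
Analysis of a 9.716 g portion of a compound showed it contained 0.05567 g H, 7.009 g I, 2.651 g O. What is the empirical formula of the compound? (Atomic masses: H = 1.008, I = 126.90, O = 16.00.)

HIO3

Moles — H: 0.05567 / 1.008 = 0.05523 mol; I: 7.009 / 126.90 = 0.05523 mol; O: 2.651 / 16.00 = 0.1657 mol
Smallest is H at 0.05523 mol; normalising gives H 1.000, I 1.000, O 3.000
Ratio ≈ 1:1:3, so the empirical formula is HIO3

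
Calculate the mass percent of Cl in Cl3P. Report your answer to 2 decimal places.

Molar mass = 3(35.45) + 1(30.97) = 137.320 g/mol
Mass of Cl per mole = 3 × 35.45 = 106.350 g
% Cl = 106.350 / 137.320 × 100 = 77.45%

77.45%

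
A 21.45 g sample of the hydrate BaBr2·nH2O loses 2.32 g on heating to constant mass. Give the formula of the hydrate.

Mass of anhydrous BaBr2 = 21.45 − 2.32 = 19.13 g
mol H2O = 2.32 / 18.02 = 0.1287
Molar mass of BaBr2 = 297.13 g/mol → mol BaBr2 = 19.13 / 297.13 = 0.06438
n = 0.1287 / 0.06438 = 2.00 ≈ 2 → BaBr2·2H2O

BaBr2·2H2O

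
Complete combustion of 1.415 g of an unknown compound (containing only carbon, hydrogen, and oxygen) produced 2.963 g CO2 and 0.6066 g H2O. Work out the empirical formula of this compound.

mol C = 2.963 / 44.01 = 0.06733; mass C = 0.06733 × 12.01 = 0.8086 g
mol H = 2 × (0.6066 / 18.02) = 0.06733; mass H = 0.06733 × 1.008 = 0.06786 g
mass O = 1.415 − (0.8764) = 0.5386 g → mol O = 0.03366
Ratios (÷ 0.03366): C 2.000, H 2.000, O 1.000
Ratio ≈ 2:2:1, so the empirical formula is C2H2O

C2H2O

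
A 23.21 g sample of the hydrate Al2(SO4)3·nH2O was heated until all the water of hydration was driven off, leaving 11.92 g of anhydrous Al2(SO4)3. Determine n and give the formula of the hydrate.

Al2(SO4)3·18H2O

Mass of water lost = 23.21 − 11.92 = 11.29 g → 11.29 / 18.02 = 0.6265 mol H2O
Molar mass of Al2(SO4)3 = 342.17 g/mol → mol Al2(SO4)3 = 11.92 / 342.17 = 0.03484
n = 0.6265 / 0.03484 = 17.98 ≈ 18 → Al2(SO4)3·18H2O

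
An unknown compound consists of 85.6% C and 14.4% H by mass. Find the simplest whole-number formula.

Assume 100 g: 85.6 g C, 14.4 g H.
n(C) = 85.6/12.01 = 7.127, n(H) = 14.4/1.008 = 14.29
Divide by the smallest (7.127 mol C): C 1.000, H 2.004
→ CH2

CH2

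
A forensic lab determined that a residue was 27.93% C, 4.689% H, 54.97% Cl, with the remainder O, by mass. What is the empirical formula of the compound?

Assume 100 g: 27.93 g C, 4.689 g H, 54.97 g Cl, 12.411 g O.
n(C) = 27.93/12.01 = 2.326, n(H) = 4.689/1.008 = 4.652, n(Cl) = 54.97/35.45 = 1.551, n(O) = 12.411/16.00 = 0.7757
Smallest is O at 0.7757 mol; normalising gives C 2.998, H 5.997, Cl 1.999, O 1.000
→ C3H6Cl2O

C3H6Cl2O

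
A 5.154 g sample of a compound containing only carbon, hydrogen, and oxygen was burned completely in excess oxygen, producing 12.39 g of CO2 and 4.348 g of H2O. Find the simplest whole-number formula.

mol C = 12.39 / 44.01 = 0.2815; mass C = 0.2815 × 12.01 = 3.381 g
mol H = 2 × (4.348 / 18.02) = 0.4826; mass H = 0.4826 × 1.008 = 0.4864 g
mass O = 5.154 − (3.868) = 1.286 g → mol O = 0.08040
Divide by the smallest (0.0804 mol O): C 3.502, H 6.002, O 1.000
Scaling by 2: C 7.00, H 12.00, O 2.00 → C7H12O2

C7H12O2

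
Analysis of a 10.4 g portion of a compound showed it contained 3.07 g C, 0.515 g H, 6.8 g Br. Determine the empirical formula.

C3H6Br

n(C) = 3.07/12.01 = 0.2556, n(H) = 0.515/1.008 = 0.5109, n(Br) = 6.8/79.90 = 0.08511
Divide by the smallest (0.08511 mol Br): C 3.004, H 6.003, Br 1.000
→ C3H6Br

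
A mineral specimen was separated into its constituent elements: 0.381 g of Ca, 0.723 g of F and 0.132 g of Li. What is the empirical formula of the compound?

CaF4Li2

Moles — Ca: 0.381 / 40.08 = 0.009506 mol; F: 0.723 / 19.00 = 0.03805 mol; Li: 0.132 / 6.94 = 0.01902 mol
Divide by the smallest (0.009506 mol Ca): Ca 1.000, F 4.003, Li 2.001
≈ 1:4:2 → CaF4Li2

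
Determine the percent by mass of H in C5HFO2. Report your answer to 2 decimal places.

0.90%

Molar mass = 5(12.01) + 1(1.008) + 1(19.00) + 2(16.00) = 112.058 g/mol
Mass of H per mole = 1 × 1.008 = 1.008 g
% H = 1.008 / 112.058 × 100 = 0.90%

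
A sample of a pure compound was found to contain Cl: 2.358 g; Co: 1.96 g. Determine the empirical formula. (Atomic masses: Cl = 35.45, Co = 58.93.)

Cl: 2.358 g ÷ 35.45 g/mol = 0.06652 mol
Co: 1.96 g ÷ 58.93 g/mol = 0.03326 mol
Ratios (÷ 0.03326): Cl 2.000, Co 1.000
Ratio ≈ 2:1, so the empirical formula is Cl2Co

Cl2Co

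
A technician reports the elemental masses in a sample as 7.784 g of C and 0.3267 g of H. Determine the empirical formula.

n(C) = 7.784/12.01 = 0.6481, n(H) = 0.3267/1.008 = 0.3241
Smallest is H at 0.3241 mol; normalising gives C 2.000, H 1.000
≈ 2:1 → C2H

C2H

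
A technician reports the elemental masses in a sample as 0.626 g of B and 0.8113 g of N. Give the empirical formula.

BN

B: 0.626 g ÷ 10.81 g/mol = 0.05791 mol
N: 0.8113 g ÷ 14.01 g/mol = 0.05791 mol
Ratios (÷ 0.05791): B 1.000, N 1.000
≈ 1:1 → BN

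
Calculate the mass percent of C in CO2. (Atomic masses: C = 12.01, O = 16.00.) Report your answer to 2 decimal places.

27.29%

Molar mass = 1(12.01) + 2(16.00) = 44.010 g/mol
Mass of C per mole = 1 × 12.01 = 12.010 g
% C = 12.010 / 44.010 × 100 = 27.29%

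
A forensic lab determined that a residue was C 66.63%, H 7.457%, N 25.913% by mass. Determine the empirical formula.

C3H4N

Assume 100 g: 66.63 g C, 7.457 g H, 25.913 g N.
Moles — C: 66.63 / 12.01 = 5.548 mol; H: 7.457 / 1.008 = 7.398 mol; N: 25.913 / 14.01 = 1.85 mol
Smallest is N at 1.85 mol; normalising gives C 2.999, H 4.000, N 1.000
Ratio ≈ 3:4:1, so the empirical formula is C3H4N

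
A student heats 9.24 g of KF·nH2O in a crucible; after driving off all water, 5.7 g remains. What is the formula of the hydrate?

KF·2H2O

Mass of water lost = 9.24 − 5.7 = 3.54 g → 3.54 / 18.02 = 0.1964 mol H2O
Molar mass of KF = 58.10 g/mol → mol KF = 5.7 / 58.10 = 0.09811
n = 0.1964 / 0.09811 = 2.00 ≈ 2 → KF·2H2O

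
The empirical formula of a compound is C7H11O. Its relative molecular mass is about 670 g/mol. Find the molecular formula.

C42H66O6

Empirical-formula mass = 111.16 g/mol
n = 670 / 111.16 = 6.03 ≈ 6
Molecular formula = (C7H11O)6 = C42H66O6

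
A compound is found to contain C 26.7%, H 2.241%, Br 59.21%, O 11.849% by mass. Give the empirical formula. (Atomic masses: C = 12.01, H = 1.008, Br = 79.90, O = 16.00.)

Assume 100 g: 26.7 g C, 2.241 g H, 59.21 g Br, 11.849 g O.
C: 26.7 g ÷ 12.01 g/mol = 2.223 mol
H: 2.241 g ÷ 1.008 g/mol = 2.223 mol
Br: 59.21 g ÷ 79.90 g/mol = 0.7411 mol
O: 11.849 g ÷ 16.00 g/mol = 0.7406 mol
Smallest is O at 0.7406 mol; normalising gives C 3.002, H 3.002, Br 1.001, O 1.000
≈ 3:3:1:1 → C3H3BrO

C3H3BrO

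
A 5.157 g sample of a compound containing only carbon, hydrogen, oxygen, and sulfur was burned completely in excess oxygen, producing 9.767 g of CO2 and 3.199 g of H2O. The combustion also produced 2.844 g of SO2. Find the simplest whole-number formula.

mol C = 9.767 / 44.01 = 0.2219; mass C = 0.2219 × 12.01 = 2.665 g
mol H = 2 × (3.199 / 18.02) = 0.3550; mass H = 0.3550 × 1.008 = 0.3579 g
mol S = 2.844 / 64.07 = 0.04439; mass S = 1.424 g
mass O = 5.157 − (4.447) = 0.7102 g → mol O = 0.04439
Ratios (÷ 0.04439): C 5.000, H 7.999, O 1.000, S 1.000
≈ 5:8:1:1 → C5H8OS

C5H8OS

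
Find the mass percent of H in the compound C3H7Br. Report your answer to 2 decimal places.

5.74%

Molar mass = 3(12.01) + 7(1.008) + 1(79.90) = 122.986 g/mol
Mass of H per mole = 7 × 1.008 = 7.056 g
% H = 7.056 / 122.986 × 100 = 5.74%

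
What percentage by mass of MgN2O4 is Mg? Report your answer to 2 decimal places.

20.90%

Molar mass = 1(24.31) + 2(14.01) + 4(16.00) = 116.330 g/mol
Mass of Mg per mole = 1 × 24.31 = 24.310 g
% Mg = 24.310 / 116.330 × 100 = 20.90%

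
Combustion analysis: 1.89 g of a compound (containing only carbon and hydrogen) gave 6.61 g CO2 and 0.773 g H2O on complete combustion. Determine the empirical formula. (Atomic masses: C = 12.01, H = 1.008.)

C7H4

mol C = 6.61 / 44.01 = 0.1502; mass C = 0.1502 × 12.01 = 1.804 g
mol H = 2 × (0.773 / 18.02) = 0.08579; mass H = 0.08579 × 1.008 = 0.08648 g
Divide by the smallest (0.08579 mol H): C 1.751, H 1.000
×4: C 7.00, H 4.00 → C7H4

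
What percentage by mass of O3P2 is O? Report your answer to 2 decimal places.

Molar mass = 3(16.00) + 2(30.97) = 109.940 g/mol
Mass of O per mole = 3 × 16.00 = 48.000 g
% O = 48.000 / 109.940 × 100 = 43.66%

43.66%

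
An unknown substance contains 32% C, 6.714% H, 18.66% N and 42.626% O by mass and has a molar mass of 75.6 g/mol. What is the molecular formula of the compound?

Assume 100 g: 32 g C, 6.714 g H, 18.66 g N, 42.626 g O.
Moles — C: 32 / 12.01 = 2.664 mol; H: 6.714 / 1.008 = 6.661 mol; N: 18.66 / 14.01 = 1.332 mol; O: 42.626 / 16.00 = 2.664 mol
Divide by the smallest (1.332 mol N): C 2.000, H 5.001, N 1.000, O 2.000
→ C2H5NO2
Empirical-formula mass = 75.07 g/mol
n = 75.6 / 75.07 = 1.01 ≈ 1
Molecular formula = empirical formula = C2H5NO2

C2H5NO2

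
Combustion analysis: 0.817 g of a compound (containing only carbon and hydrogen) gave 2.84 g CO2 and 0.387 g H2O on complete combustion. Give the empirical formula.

mol C = 2.84 / 44.01 = 0.06453; mass C = 0.06453 × 12.01 = 0.7750 g
mol H = 2 × (0.387 / 18.02) = 0.04295; mass H = 0.04295 × 1.008 = 0.04330 g
Divide by the smallest (0.04295 mol H): C 1.502, H 1.000
×2: C 3.00, H 2.00 → C3H2

C3H2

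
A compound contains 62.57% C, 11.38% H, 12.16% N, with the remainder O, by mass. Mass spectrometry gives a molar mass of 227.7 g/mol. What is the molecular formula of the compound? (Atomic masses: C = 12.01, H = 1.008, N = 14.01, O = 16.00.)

Assume 100 g: 62.57 g C, 11.38 g H, 12.16 g N, 13.89 g O.
Moles — C: 62.57 / 12.01 = 5.21 mol; H: 11.38 / 1.008 = 11.29 mol; N: 12.16 / 14.01 = 0.868 mol; O: 13.89 / 16.00 = 0.8681 mol
Ratios (÷ 0.868): C 6.002, H 13.007, N 1.000, O 1.000
Ratio ≈ 6:13:1:1, so the empirical formula is C6H13NO
Empirical-formula mass = 115.17 g/mol
n = 227.7 / 115.17 = 1.98 ≈ 2
Molecular formula = (C6H13NO)×2 = C12H26N2O2

C12H26N2O2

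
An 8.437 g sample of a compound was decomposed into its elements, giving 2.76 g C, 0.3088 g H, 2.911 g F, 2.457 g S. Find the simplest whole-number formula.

n(C) = 2.76/12.01 = 0.2298, n(H) = 0.3088/1.008 = 0.3063, n(F) = 2.911/19.00 = 0.1532, n(S) = 2.457/32.07 = 0.07661
Ratios (÷ 0.07661): C 3.000, H 3.999, F 2.000, S 1.000
→ C3H4F2S

C3H4F2S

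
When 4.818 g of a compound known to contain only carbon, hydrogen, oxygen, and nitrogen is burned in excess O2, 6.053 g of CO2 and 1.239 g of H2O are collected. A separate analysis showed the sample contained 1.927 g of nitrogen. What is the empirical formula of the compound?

C2H2N2O

mol C = 6.053 / 44.01 = 0.1375; mass C = 0.1375 × 12.01 = 1.652 g
mol H = 2 × (1.239 / 18.02) = 0.1375; mass H = 0.1375 × 1.008 = 0.1386 g
mol N = 1.927 / 14.01 = 0.1375
mass O = 4.818 − (3.717) = 1.101 g → mol O = 0.06879
Ratios (÷ 0.06879): C 2.000, H 1.999, N 2.000, O 1.000
Ratio ≈ 2:2:2:1, so the empirical formula is C2H2N2O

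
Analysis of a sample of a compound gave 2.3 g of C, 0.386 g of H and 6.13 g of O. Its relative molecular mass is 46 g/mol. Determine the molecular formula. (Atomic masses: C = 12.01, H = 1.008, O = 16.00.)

CH2O2

Moles — C: 2.3 / 12.01 = 0.1915 mol; H: 0.386 / 1.008 = 0.3829 mol; O: 6.13 / 16.00 = 0.3831 mol
Divide by the smallest (0.1915 mol C): C 1.000, H 2.000, O 2.001
→ CH2O2
Empirical-formula mass = 46.03 g/mol
n = 46 / 46.03 = 1.00 ≈ 1
Molecular formula = empirical formula = CH2O2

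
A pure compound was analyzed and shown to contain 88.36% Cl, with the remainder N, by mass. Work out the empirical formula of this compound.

Assume 100 g: 88.36 g Cl, 11.64 g N.
Moles — Cl: 88.36 / 35.45 = 2.493 mol; N: 11.64 / 14.01 = 0.8308 mol
Ratios (÷ 0.8308): Cl 3.000, N 1.000
≈ 3:1 → Cl3N

Cl3N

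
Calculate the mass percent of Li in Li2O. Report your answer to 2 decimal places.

Molar mass = 2(6.94) + 1(16.00) = 29.880 g/mol
Mass of Li per mole = 2 × 6.94 = 13.880 g
% Li = 13.880 / 29.880 × 100 = 46.45%

46.45%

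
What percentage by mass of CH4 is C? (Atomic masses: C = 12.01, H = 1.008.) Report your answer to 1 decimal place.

Molar mass = 1(12.01) + 4(1.008) = 16.042 g/mol
Mass of C per mole = 1 × 12.01 = 12.010 g
% C = 12.010 / 16.042 × 100 = 74.9%

74.9%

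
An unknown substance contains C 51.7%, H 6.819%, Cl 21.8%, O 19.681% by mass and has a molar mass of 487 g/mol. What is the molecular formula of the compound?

Assume 100 g: 51.7 g C, 6.819 g H, 21.8 g Cl, 19.681 g O.
C: 51.7 g ÷ 12.01 g/mol = 4.305 mol
H: 6.819 g ÷ 1.008 g/mol = 6.765 mol
Cl: 21.8 g ÷ 35.45 g/mol = 0.615 mol
O: 19.681 g ÷ 16.00 g/mol = 1.23 mol
Ratios (÷ 0.615): C 7.000, H 11.001, Cl 1.000, O 2.000
→ C7H11ClO2
Empirical-formula mass = 162.61 g/mol
n = 487 / 162.61 = 2.99 ≈ 3
Molecular formula = (C7H11ClO2)×3 = C21H33Cl3O6

C21H33Cl3O6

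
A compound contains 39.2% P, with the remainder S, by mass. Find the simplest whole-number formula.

P2S3

Assume 100 g: 39.2 g P, 60.8 g S.
n(P) = 39.2/30.97 = 1.266, n(S) = 60.8/32.07 = 1.896
Divide by the smallest (1.266 mol P): P 1.000, S 1.498
×2: P 2.00, S 3.00 → P2S3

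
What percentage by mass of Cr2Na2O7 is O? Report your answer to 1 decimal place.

42.8%

Molar mass = 2(52.00) + 2(22.99) + 7(16.00) = 261.980 g/mol
Mass of O per mole = 7 × 16.00 = 112.000 g
% O = 112.000 / 261.980 × 100 = 42.8%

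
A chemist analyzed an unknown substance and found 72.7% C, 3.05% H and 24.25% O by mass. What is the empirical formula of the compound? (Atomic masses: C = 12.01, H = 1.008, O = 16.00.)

C4H2O

Assume 100 g: 72.7 g C, 3.05 g H, 24.25 g O.
n(C) = 72.7/12.01 = 6.053, n(H) = 3.05/1.008 = 3.026, n(O) = 24.25/16.00 = 1.516
Smallest is O at 1.516 mol; normalising gives C 3.994, H 1.996, O 1.000
→ C4H2O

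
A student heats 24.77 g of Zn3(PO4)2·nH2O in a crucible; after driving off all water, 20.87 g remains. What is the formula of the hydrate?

Mass of water lost = 24.77 − 20.87 = 3.9 g → 3.9 / 18.02 = 0.2164 mol H2O
Molar mass of Zn3(PO4)2 = 386.08 g/mol → mol Zn3(PO4)2 = 20.87 / 386.08 = 0.05406
n = 0.2164 / 0.05406 = 4.00 ≈ 4 → Zn3(PO4)2·4H2O

Zn3(PO4)2·4H2O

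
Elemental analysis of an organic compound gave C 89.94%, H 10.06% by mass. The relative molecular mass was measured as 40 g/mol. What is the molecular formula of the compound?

Assume 100 g: 89.94 g C, 10.06 g H.
Moles — C: 89.94 / 12.01 = 7.489 mol; H: 10.06 / 1.008 = 9.98 mol
Ratios (÷ 7.489): C 1.000, H 1.333
×3: C 3.00, H 4.00 → C3H4
Empirical-formula mass = 40.06 g/mol
n = 40 / 40.06 = 1.00 ≈ 1
Molecular formula = empirical formula = C3H4

C3H4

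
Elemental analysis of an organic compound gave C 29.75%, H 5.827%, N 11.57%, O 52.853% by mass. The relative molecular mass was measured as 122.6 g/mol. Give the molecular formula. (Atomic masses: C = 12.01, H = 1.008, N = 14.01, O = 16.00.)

Assume 100 g: 29.75 g C, 5.827 g H, 11.57 g N, 52.853 g O.
C: 29.75 g ÷ 12.01 g/mol = 2.477 mol
H: 5.827 g ÷ 1.008 g/mol = 5.781 mol
N: 11.57 g ÷ 14.01 g/mol = 0.8258 mol
O: 52.853 g ÷ 16.00 g/mol = 3.303 mol
Ratios (÷ 0.8258): C 2.999, H 7.000, N 1.000, O 4.000
→ C3H7NO4
Empirical-formula mass = 121.10 g/mol
n = 122.6 / 121.10 = 1.01 ≈ 1
Molecular formula = empirical formula = C3H7NO4

C3H7NO4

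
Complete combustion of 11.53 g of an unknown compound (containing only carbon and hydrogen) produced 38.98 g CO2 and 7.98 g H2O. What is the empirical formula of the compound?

mol C = 38.98 / 44.01 = 0.8857; mass C = 0.8857 × 12.01 = 10.64 g
mol H = 2 × (7.98 / 18.02) = 0.8857; mass H = 0.8857 × 1.008 = 0.8928 g
Divide by the smallest (0.8857 mol H): C 1.000, H 1.000
≈ 1:1 → CH

CH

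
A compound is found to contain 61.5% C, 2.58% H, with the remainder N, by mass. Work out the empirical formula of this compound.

Assume 100 g: 61.5 g C, 2.58 g H, 35.92 g N.
n(C) = 61.5/12.01 = 5.121, n(H) = 2.58/1.008 = 2.56, n(N) = 35.92/14.01 = 2.564
Smallest is H at 2.56 mol; normalising gives C 2.001, H 1.000, N 1.002
≈ 2:1:1 → C2HN

C2HN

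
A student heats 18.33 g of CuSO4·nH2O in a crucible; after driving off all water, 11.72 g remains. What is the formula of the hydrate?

CuSO4·5H2O

Mass of water lost = 18.33 − 11.72 = 6.61 g → 6.61 / 18.02 = 0.3668 mol H2O
Molar mass of CuSO4 = 159.62 g/mol → mol CuSO4 = 11.72 / 159.62 = 0.07342
n = 0.3668 / 0.07342 = 5.00 ≈ 5 → CuSO4·5H2O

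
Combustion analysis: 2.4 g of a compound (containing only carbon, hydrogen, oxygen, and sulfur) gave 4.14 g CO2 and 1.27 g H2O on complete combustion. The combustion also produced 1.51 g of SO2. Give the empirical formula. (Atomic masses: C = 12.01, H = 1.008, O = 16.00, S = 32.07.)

C4H6OS

mol C = 4.14 / 44.01 = 0.09407; mass C = 0.09407 × 12.01 = 1.130 g
mol H = 2 × (1.27 / 18.02) = 0.1410; mass H = 0.1410 × 1.008 = 0.1421 g
mol S = 1.51 / 64.07 = 0.02357; mass S = 0.7558 g
mass O = 2.4 − (2.028) = 0.3723 g → mol O = 0.02327
Ratios (÷ 0.02327): C 4.043, H 6.057, O 1.000, S 1.013
→ C4H6OS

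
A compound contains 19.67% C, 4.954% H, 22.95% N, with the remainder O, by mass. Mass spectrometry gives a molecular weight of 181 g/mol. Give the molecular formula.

Assume 100 g: 19.67 g C, 4.954 g H, 22.95 g N, 52.426 g O.
Moles — C: 19.67 / 12.01 = 1.638 mol; H: 4.954 / 1.008 = 4.915 mol; N: 22.95 / 14.01 = 1.638 mol; O: 52.426 / 16.00 = 3.277 mol
Divide by the smallest (1.638 mol C): C 1.000, H 3.001, N 1.000, O 2.001
Ratio ≈ 1:3:1:2, so the empirical formula is CH3NO2
Empirical-formula mass = 61.04 g/mol
n = 181 / 61.04 = 2.97 ≈ 3
Molecular formula = (CH3NO2)×3 = C3H9N3O6

C3H9N3O6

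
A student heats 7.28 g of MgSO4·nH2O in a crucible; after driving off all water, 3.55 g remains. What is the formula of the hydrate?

Mass of water lost = 7.28 − 3.55 = 3.73 g → 3.73 / 18.02 = 0.207 mol H2O
Molar mass of MgSO4 = 120.38 g/mol → mol MgSO4 = 3.55 / 120.38 = 0.02949
n = 0.207 / 0.02949 = 7.02 ≈ 7 → MgSO4·7H2O

MgSO4·7H2O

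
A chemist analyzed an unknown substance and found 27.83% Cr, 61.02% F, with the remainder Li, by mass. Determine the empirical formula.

CrF6Li3

Assume 100 g: 27.83 g Cr, 61.02 g F, 11.15 g Li.
Moles — Cr: 27.83 / 52.00 = 0.5352 mol; F: 61.02 / 19.00 = 3.212 mol; Li: 11.15 / 6.94 = 1.607 mol
Ratios (÷ 0.5352): Cr 1.000, F 6.001, Li 3.002
Ratio ≈ 1:6:3, so the empirical formula is CrF6Li3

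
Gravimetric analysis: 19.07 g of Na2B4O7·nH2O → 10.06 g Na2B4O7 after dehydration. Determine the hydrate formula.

Mass of water lost = 19.07 − 10.06 = 9.01 g → 9.01 / 18.02 = 0.5 mol H2O
Molar mass of Na2B4O7 = 201.22 g/mol → mol Na2B4O7 = 10.06 / 201.22 = 0.05
n = 0.5 / 0.05 = 10.00 ≈ 10 → Na2B4O7·10H2O

Na2B4O7·10H2O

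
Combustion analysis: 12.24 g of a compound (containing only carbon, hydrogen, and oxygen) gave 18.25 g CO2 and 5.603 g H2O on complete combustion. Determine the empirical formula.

mol C = 18.25 / 44.01 = 0.4147; mass C = 0.4147 × 12.01 = 4.980 g
mol H = 2 × (5.603 / 18.02) = 0.6219; mass H = 0.6219 × 1.008 = 0.6268 g
mass O = 12.24 − (5.607) = 6.633 g → mol O = 0.4146
Divide by the smallest (0.4146 mol O): C 1.000, H 1.500, O 1.000
Scaling by 2: C 2.00, H 3.00, O 2.00 → C2H3O2

C2H3O2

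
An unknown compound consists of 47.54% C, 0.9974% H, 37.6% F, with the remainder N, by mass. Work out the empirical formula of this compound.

Assume 100 g: 47.54 g C, 0.9974 g H, 37.6 g F, 13.863 g N.
Moles — C: 47.54 / 12.01 = 3.958 mol; H: 0.9974 / 1.008 = 0.9895 mol; F: 37.6 / 19.00 = 1.979 mol; N: 13.863 / 14.01 = 0.9895 mol
Ratios (÷ 0.9895): C 4.000, H 1.000, F 2.000, N 1.000
→ C4HF2N

C4HF2N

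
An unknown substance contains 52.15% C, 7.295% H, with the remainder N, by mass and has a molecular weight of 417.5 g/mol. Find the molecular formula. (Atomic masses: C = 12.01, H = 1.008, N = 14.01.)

Assume 100 g: 52.15 g C, 7.295 g H, 40.555 g N.
C: 52.15 g ÷ 12.01 g/mol = 4.342 mol
H: 7.295 g ÷ 1.008 g/mol = 7.237 mol
N: 40.555 g ÷ 14.01 g/mol = 2.895 mol
Smallest is N at 2.895 mol; normalising gives C 1.500, H 2.500, N 1.000
×2: C 3.00, H 5.00, N 2.00 → C3H5N2
Empirical-formula mass = 69.09 g/mol
n = 417.5 / 69.09 = 6.04 ≈ 6
Molecular formula = (C3H5N2)×6 = C18H30N12

C18H30N12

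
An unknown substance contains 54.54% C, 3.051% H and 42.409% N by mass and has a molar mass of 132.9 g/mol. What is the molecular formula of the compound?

C6H4N4

Assume 100 g: 54.54 g C, 3.051 g H, 42.409 g N.
Moles — C: 54.54 / 12.01 = 4.541 mol; H: 3.051 / 1.008 = 3.027 mol; N: 42.409 / 14.01 = 3.027 mol
Smallest is H at 3.027 mol; normalising gives C 1.500, H 1.000, N 1.000
Scaling by 2: C 3.00, H 2.00, N 2.00 → C3H2N2
Empirical-formula mass = 66.07 g/mol
n = 132.9 / 66.07 = 2.01 ≈ 2
Molecular formula = (C3H2N2)×2 = C6H4N4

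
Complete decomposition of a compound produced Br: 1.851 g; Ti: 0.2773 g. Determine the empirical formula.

Moles — Br: 1.851 / 79.90 = 0.02317 mol; Ti: 0.2773 / 47.87 = 0.005793 mol
Smallest is Ti at 0.005793 mol; normalising gives Br 3.999, Ti 1.000
Ratio ≈ 4:1, so the empirical formula is Br4Ti

Br4Ti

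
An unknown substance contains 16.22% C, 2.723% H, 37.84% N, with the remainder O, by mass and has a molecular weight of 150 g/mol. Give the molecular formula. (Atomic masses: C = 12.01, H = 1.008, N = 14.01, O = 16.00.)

Assume 100 g: 16.22 g C, 2.723 g H, 37.84 g N, 43.217 g O.
Moles — C: 16.22 / 12.01 = 1.351 mol; H: 2.723 / 1.008 = 2.701 mol; N: 37.84 / 14.01 = 2.701 mol; O: 43.217 / 16.00 = 2.701 mol
Ratios (÷ 1.351): C 1.000, H 2.000, N 2.000, O 2.000
Ratio ≈ 1:2:2:2, so the empirical formula is CH2N2O2
Empirical-formula mass = 74.05 g/mol
n = 150 / 74.05 = 2.03 ≈ 2
Molecular formula = (CH2N2O2)×2 = C2H4N4O4

C2H4N4O4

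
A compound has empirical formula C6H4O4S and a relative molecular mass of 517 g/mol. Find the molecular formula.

C18H12O12S3

Empirical-formula mass = 172.16 g/mol
n = 517 / 172.16 = 3.00 ≈ 3
Molecular formula = (C6H4O4S)3 = C18H12O12S3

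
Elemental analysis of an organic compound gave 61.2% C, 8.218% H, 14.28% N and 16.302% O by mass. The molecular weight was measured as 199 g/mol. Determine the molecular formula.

Assume 100 g: 61.2 g C, 8.218 g H, 14.28 g N, 16.302 g O.
C: 61.2 g ÷ 12.01 g/mol = 5.096 mol
H: 8.218 g ÷ 1.008 g/mol = 8.153 mol
N: 14.28 g ÷ 14.01 g/mol = 1.019 mol
O: 16.302 g ÷ 16.00 g/mol = 1.019 mol
Ratios (÷ 1.019): C 5.001, H 8.002, N 1.000, O 1.000
≈ 5:8:1:1 → C5H8NO
Empirical-formula mass = 98.12 g/mol
n = 199 / 98.12 = 2.03 ≈ 2
Molecular formula = (C5H8NO)×2 = C10H16N2O2

C10H16N2O2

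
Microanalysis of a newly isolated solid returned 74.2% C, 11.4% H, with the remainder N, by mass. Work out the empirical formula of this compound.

C6H11N

Assume 100 g: 74.2 g C, 11.4 g H, 14.4 g N.
C: 74.2 g ÷ 12.01 g/mol = 6.178 mol
H: 11.4 g ÷ 1.008 g/mol = 11.31 mol
N: 14.4 g ÷ 14.01 g/mol = 1.028 mol
Ratios (÷ 1.028): C 6.011, H 11.003, N 1.000
→ C6H11N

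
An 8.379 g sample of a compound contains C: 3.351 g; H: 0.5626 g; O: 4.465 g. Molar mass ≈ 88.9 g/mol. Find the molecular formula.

n(C) = 3.351/12.01 = 0.279, n(H) = 0.5626/1.008 = 0.5581, n(O) = 4.465/16.00 = 0.2791
Divide by the smallest (0.279 mol C): C 1.000, H 2.000, O 1.000
Ratio ≈ 1:2:1, so the empirical formula is CH2O
Empirical-formula mass = 30.03 g/mol
n = 88.9 / 30.03 = 2.96 ≈ 3
Molecular formula = (CH2O)×3 = C3H6O3

C3H6O3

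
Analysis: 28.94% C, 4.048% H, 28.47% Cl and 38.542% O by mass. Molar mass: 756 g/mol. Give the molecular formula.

Assume 100 g: 28.94 g C, 4.048 g H, 28.47 g Cl, 38.542 g O.
C: 28.94 g ÷ 12.01 g/mol = 2.41 mol
H: 4.048 g ÷ 1.008 g/mol = 4.016 mol
Cl: 28.47 g ÷ 35.45 g/mol = 0.8031 mol
O: 38.542 g ÷ 16.00 g/mol = 2.409 mol
Smallest is Cl at 0.8031 mol; normalising gives C 3.000, H 5.000, Cl 1.000, O 2.999
≈ 3:5:1:3 → C3H5ClO3
Empirical-formula mass = 124.52 g/mol
n = 756 / 124.52 = 6.07 ≈ 6
Molecular formula = (C3H5ClO3)×6 = C18H30Cl6O18

C18H30Cl6O18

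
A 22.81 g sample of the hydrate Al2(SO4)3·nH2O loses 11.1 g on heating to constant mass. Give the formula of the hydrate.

Al2(SO4)3·18H2O

Mass of anhydrous Al2(SO4)3 = 22.81 − 11.1 = 11.71 g
mol H2O = 11.1 / 18.02 = 0.616
Molar mass of Al2(SO4)3 = 342.17 g/mol → mol Al2(SO4)3 = 11.71 / 342.17 = 0.03422
n = 0.616 / 0.03422 = 18.00 ≈ 18 → Al2(SO4)3·18H2O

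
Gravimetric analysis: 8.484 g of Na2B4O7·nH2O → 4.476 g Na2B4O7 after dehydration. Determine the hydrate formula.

Mass of water lost = 8.484 − 4.476 = 4.008 g → 4.008 / 18.02 = 0.2224 mol H2O
Molar mass of Na2B4O7 = 201.22 g/mol → mol Na2B4O7 = 4.476 / 201.22 = 0.02224
n = 0.2224 / 0.02224 = 10.00 ≈ 10 → Na2B4O7·10H2O

Na2B4O7·10H2O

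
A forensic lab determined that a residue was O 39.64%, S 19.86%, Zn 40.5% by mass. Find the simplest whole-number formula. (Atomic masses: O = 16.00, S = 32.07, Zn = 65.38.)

Assume 100 g: 39.64 g O, 19.86 g S, 40.5 g Zn.
Moles — O: 39.64 / 16.00 = 2.478 mol; S: 19.86 / 32.07 = 0.6193 mol; Zn: 40.5 / 65.38 = 0.6195 mol
Ratios (÷ 0.6193): O 4.001, S 1.000, Zn 1.000
Ratio ≈ 4:1:1, so the empirical formula is O4SZn

O4SZn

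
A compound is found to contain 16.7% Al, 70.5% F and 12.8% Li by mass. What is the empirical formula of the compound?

Assume 100 g: 16.7 g Al, 70.5 g F, 12.8 g Li.
Moles — Al: 16.7 / 26.98 = 0.619 mol; F: 70.5 / 19.00 = 3.711 mol; Li: 12.8 / 6.94 = 1.844 mol
Divide by the smallest (0.619 mol Al): Al 1.000, F 5.995, Li 2.980
→ AlF6Li3

AlF6Li3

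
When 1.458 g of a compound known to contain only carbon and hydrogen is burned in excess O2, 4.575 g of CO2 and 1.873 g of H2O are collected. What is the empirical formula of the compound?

CH2

mol C = 4.575 / 44.01 = 0.1040; mass C = 0.1040 × 12.01 = 1.248 g
mol H = 2 × (1.873 / 18.02) = 0.2079; mass H = 0.2079 × 1.008 = 0.2095 g
Smallest is C at 0.104 mol; normalising gives C 1.000, H 2.000
≈ 1:2 → CH2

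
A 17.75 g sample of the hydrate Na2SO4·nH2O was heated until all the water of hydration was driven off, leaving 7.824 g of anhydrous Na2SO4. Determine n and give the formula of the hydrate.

Na2SO4·10H2O

Mass of water lost = 17.75 − 7.824 = 9.926 g → 9.926 / 18.02 = 0.5508 mol H2O
Molar mass of Na2SO4 = 142.05 g/mol → mol Na2SO4 = 7.824 / 142.05 = 0.05508
n = 0.5508 / 0.05508 = 10.00 ≈ 10 → Na2SO4·10H2O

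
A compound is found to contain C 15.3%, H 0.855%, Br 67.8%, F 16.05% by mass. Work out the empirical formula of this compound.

Assume 100 g: 15.3 g C, 0.855 g H, 67.8 g Br, 16.05 g F.
Moles — C: 15.3 / 12.01 = 1.274 mol; H: 0.855 / 1.008 = 0.8482 mol; Br: 67.8 / 79.90 = 0.8486 mol; F: 16.05 / 19.00 = 0.8447 mol
Ratios (÷ 0.8447): C 1.508, H 1.004, Br 1.005, F 1.000
Multiply by 2: C 3.02, H 2.01, Br 2.01, F 2.00 → C3H2Br2F2

C3H2Br2F2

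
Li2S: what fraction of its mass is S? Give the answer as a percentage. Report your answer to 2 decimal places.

Molar mass = 2(6.94) + 1(32.07) = 45.950 g/mol
Mass of S per mole = 1 × 32.07 = 32.070 g
% S = 32.070 / 45.950 × 100 = 69.79%

69.79%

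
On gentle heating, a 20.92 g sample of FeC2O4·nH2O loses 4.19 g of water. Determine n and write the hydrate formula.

FeC2O4·2H2O

Mass of anhydrous FeC2O4 = 20.92 − 4.19 = 16.73 g
mol H2O = 4.19 / 18.02 = 0.2325
Molar mass of FeC2O4 = 143.87 g/mol → mol FeC2O4 = 16.73 / 143.87 = 0.1163
n = 0.2325 / 0.1163 = 2.00 ≈ 2 → FeC2O4·2H2O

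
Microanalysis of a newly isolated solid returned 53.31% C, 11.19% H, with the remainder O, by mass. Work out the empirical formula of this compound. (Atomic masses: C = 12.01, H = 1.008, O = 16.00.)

C2H5O

Assume 100 g: 53.31 g C, 11.19 g H, 35.5 g O.
C: 53.31 g ÷ 12.01 g/mol = 4.439 mol
H: 11.19 g ÷ 1.008 g/mol = 11.1 mol
O: 35.5 g ÷ 16.00 g/mol = 2.219 mol
Divide by the smallest (2.219 mol O): C 2.001, H 5.003, O 1.000
≈ 2:5:1 → C2H5O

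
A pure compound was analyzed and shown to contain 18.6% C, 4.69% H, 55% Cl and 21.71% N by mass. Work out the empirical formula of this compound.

Assume 100 g: 18.6 g C, 4.69 g H, 55 g Cl, 21.71 g N.
Moles — C: 18.6 / 12.01 = 1.549 mol; H: 4.69 / 1.008 = 4.653 mol; Cl: 55 / 35.45 = 1.551 mol; N: 21.71 / 14.01 = 1.55 mol
Smallest is C at 1.549 mol; normalising gives C 1.000, H 3.004, Cl 1.002, N 1.001
Ratio ≈ 1:3:1:1, so the empirical formula is CH3ClN

CH3ClN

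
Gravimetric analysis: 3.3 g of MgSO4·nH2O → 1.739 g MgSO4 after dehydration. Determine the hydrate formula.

Mass of water lost = 3.3 − 1.739 = 1.561 g → 1.561 / 18.02 = 0.08663 mol H2O
Molar mass of MgSO4 = 120.38 g/mol → mol MgSO4 = 1.739 / 120.38 = 0.01445
n = 0.08663 / 0.01445 = 6.00 ≈ 6 → MgSO4·6H2O

MgSO4·6H2O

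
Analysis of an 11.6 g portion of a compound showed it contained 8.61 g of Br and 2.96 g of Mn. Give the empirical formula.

Br2Mn

Br: 8.61 g ÷ 79.90 g/mol = 0.1078 mol
Mn: 2.96 g ÷ 54.94 g/mol = 0.05388 mol
Ratios (÷ 0.05388): Br 2.000, Mn 1.000
Ratio ≈ 2:1, so the empirical formula is Br2Mn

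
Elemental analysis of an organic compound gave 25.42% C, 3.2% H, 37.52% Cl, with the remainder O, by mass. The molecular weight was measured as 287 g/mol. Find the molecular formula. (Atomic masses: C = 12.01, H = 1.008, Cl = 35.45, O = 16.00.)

Assume 100 g: 25.42 g C, 3.2 g H, 37.52 g Cl, 33.86 g O.
Moles — C: 25.42 / 12.01 = 2.117 mol; H: 3.2 / 1.008 = 3.175 mol; Cl: 37.52 / 35.45 = 1.058 mol; O: 33.86 / 16.00 = 2.116 mol
Divide by the smallest (1.058 mol Cl): C 2.000, H 2.999, Cl 1.000, O 1.999
≈ 2:3:1:2 → C2H3ClO2
Empirical-formula mass = 94.49 g/mol
n = 287 / 94.49 = 3.04 ≈ 3
Molecular formula = (C2H3ClO2)×3 = C6H9Cl3O6

C6H9Cl3O6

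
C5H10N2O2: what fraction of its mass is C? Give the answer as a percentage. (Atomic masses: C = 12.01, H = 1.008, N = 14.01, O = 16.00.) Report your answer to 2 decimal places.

Molar mass = 5(12.01) + 10(1.008) + 2(14.01) + 2(16.00) = 130.150 g/mol
Mass of C per mole = 5 × 12.01 = 60.050 g
% C = 60.050 / 130.150 × 100 = 46.14%

46.14%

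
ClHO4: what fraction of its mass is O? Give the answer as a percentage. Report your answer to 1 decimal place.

63.7%

Molar mass = 1(35.45) + 1(1.008) + 4(16.00) = 100.458 g/mol
Mass of O per mole = 4 × 16.00 = 64.000 g
% O = 64.000 / 100.458 × 100 = 63.7%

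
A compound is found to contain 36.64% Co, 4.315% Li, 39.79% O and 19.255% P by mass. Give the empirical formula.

CoLiO4P

Assume 100 g: 36.64 g Co, 4.315 g Li, 39.79 g O, 19.255 g P.
Moles — Co: 36.64 / 58.93 = 0.6218 mol; Li: 4.315 / 6.94 = 0.6218 mol; O: 39.79 / 16.00 = 2.487 mol; P: 19.255 / 30.97 = 0.6217 mol
Divide by the smallest (0.6217 mol P): Co 1.000, Li 1.000, O 4.000, P 1.000
Ratio ≈ 1:1:4:1, so the empirical formula is CoLiO4P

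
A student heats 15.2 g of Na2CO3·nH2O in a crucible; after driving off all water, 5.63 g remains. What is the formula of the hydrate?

Na2CO3·10H2O

Mass of water lost = 15.2 − 5.63 = 9.57 g → 9.57 / 18.02 = 0.5311 mol H2O
Molar mass of Na2CO3 = 105.99 g/mol → mol Na2CO3 = 5.63 / 105.99 = 0.05312
n = 0.5311 / 0.05312 = 10.00 ≈ 10 → Na2CO3·10H2O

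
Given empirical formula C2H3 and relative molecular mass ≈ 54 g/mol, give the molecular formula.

C4H6

Empirical-formula mass = 27.04 g/mol
n = 54 / 27.04 = 2.00 ≈ 2
Molecular formula = (C2H3)2 = C4H6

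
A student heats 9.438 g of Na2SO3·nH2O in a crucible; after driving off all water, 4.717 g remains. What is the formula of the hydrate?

Na2SO3·7H2O

Mass of water lost = 9.438 − 4.717 = 4.721 g → 4.721 / 18.02 = 0.262 mol H2O
Molar mass of Na2SO3 = 126.05 g/mol → mol Na2SO3 = 4.717 / 126.05 = 0.03742
n = 0.262 / 0.03742 = 7.00 ≈ 7 → Na2SO3·7H2O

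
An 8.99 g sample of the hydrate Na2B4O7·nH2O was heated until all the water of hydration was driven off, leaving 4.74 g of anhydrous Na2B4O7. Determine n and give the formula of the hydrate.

Mass of water lost = 8.99 − 4.74 = 4.25 g → 4.25 / 18.02 = 0.2358 mol H2O
Molar mass of Na2B4O7 = 201.22 g/mol → mol Na2B4O7 = 4.74 / 201.22 = 0.02356
n = 0.2358 / 0.02356 = 10.01 ≈ 10 → Na2B4O7·10H2O

Na2B4O7·10H2O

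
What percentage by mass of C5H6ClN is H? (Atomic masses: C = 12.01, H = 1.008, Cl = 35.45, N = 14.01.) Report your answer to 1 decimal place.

5.2%

Molar mass = 5(12.01) + 6(1.008) + 1(35.45) + 1(14.01) = 115.558 g/mol
Mass of H per mole = 6 × 1.008 = 6.048 g
% H = 6.048 / 115.558 × 100 = 5.2%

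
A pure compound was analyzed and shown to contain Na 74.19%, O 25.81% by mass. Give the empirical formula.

Na2O

Assume 100 g: 74.19 g Na, 25.81 g O.
Na: 74.19 g ÷ 22.99 g/mol = 3.227 mol
O: 25.81 g ÷ 16.00 g/mol = 1.613 mol
Ratios (÷ 1.613): Na 2.000, O 1.000
→ Na2O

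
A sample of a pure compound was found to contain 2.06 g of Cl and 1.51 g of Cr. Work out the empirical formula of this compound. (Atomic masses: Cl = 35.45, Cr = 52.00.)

n(Cl) = 2.06/35.45 = 0.05811, n(Cr) = 1.51/52.00 = 0.02904
Ratios (÷ 0.02904): Cl 2.001, Cr 1.000
→ Cl2Cr

Cl2Cr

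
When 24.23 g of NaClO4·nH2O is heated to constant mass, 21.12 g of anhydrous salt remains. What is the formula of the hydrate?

NaClO4·H2O

Mass of water lost = 24.23 − 21.12 = 3.11 g → 3.11 / 18.02 = 0.1726 mol H2O
Molar mass of NaClO4 = 122.44 g/mol → mol NaClO4 = 21.12 / 122.44 = 0.1725
n = 0.1726 / 0.1725 = 1.00 ≈ 1 → NaClO4·H2O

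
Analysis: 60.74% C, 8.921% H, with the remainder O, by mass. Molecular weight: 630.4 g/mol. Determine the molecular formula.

C32H56O12

Assume 100 g: 60.74 g C, 8.921 g H, 30.339 g O.
n(C) = 60.74/12.01 = 5.057, n(H) = 8.921/1.008 = 8.85, n(O) = 30.339/16.00 = 1.896
Smallest is O at 1.896 mol; normalising gives C 2.667, H 4.667, O 1.000
Multiply by 3: C 8.00, H 14.00, O 3.00 → C8H14O3
Empirical-formula mass = 158.19 g/mol
n = 630.4 / 158.19 = 3.99 ≈ 4
Molecular formula = (C8H14O3)×4 = C32H56O12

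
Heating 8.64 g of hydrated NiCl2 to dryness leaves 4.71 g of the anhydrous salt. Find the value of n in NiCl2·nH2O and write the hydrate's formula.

Mass of water lost = 8.64 − 4.71 = 3.93 g → 3.93 / 18.02 = 0.2181 mol H2O
Molar mass of NiCl2 = 129.59 g/mol → mol NiCl2 = 4.71 / 129.59 = 0.03635
n = 0.2181 / 0.03635 = 6.00 ≈ 6 → NiCl2·6H2O

NiCl2·6H2O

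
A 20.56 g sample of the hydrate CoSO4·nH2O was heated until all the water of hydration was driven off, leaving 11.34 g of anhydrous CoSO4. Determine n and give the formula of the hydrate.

Mass of water lost = 20.56 − 11.34 = 9.22 g → 9.22 / 18.02 = 0.5117 mol H2O
Molar mass of CoSO4 = 155.00 g/mol → mol CoSO4 = 11.34 / 155.00 = 0.07316
n = 0.5117 / 0.07316 = 6.99 ≈ 7 → CoSO4·7H2O

CoSO4·7H2O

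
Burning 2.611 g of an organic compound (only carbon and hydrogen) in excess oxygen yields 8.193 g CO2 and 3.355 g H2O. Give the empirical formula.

mol C = 8.193 / 44.01 = 0.1862; mass C = 0.1862 × 12.01 = 2.236 g
mol H = 2 × (3.355 / 18.02) = 0.3724; mass H = 0.3724 × 1.008 = 0.3753 g
Divide by the smallest (0.1862 mol C): C 1.000, H 2.000
Ratio ≈ 1:2, so the empirical formula is CH2

CH2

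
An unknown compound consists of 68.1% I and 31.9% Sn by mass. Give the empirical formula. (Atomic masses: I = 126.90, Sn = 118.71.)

I2Sn

Assume 100 g: 68.1 g I, 31.9 g Sn.
Moles — I: 68.1 / 126.90 = 0.5366 mol; Sn: 31.9 / 118.71 = 0.2687 mol
Divide by the smallest (0.2687 mol Sn): I 1.997, Sn 1.000
→ I2Sn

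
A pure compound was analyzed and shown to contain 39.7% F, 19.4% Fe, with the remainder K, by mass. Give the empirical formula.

F6FeK3

Assume 100 g: 39.7 g F, 19.4 g Fe, 40.9 g K.
n(F) = 39.7/19.00 = 2.089, n(Fe) = 19.4/55.85 = 0.3474, n(K) = 40.9/39.10 = 1.046
Smallest is Fe at 0.3474 mol; normalising gives F 6.015, Fe 1.000, K 3.011
≈ 6:1:3 → F6FeK3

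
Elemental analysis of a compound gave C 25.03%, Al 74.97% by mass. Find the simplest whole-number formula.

Assume 100 g: 25.03 g C, 74.97 g Al.
Moles — C: 25.03 / 12.01 = 2.084 mol; Al: 74.97 / 26.98 = 2.779 mol
Smallest is C at 2.084 mol; normalising gives C 1.000, Al 1.333
Multiply by 3: C 3.00, Al 4.00 → C3Al4

C3Al4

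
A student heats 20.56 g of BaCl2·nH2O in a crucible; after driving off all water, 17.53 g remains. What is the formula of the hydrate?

Mass of water lost = 20.56 − 17.53 = 3.03 g → 3.03 / 18.02 = 0.1681 mol H2O
Molar mass of BaCl2 = 208.23 g/mol → mol BaCl2 = 17.53 / 208.23 = 0.08419
n = 0.1681 / 0.08419 = 2.00 ≈ 2 → BaCl2·2H2O

BaCl2·2H2O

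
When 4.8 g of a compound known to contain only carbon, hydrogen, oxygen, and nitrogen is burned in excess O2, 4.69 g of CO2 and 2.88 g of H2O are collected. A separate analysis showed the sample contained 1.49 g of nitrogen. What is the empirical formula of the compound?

mol C = 4.69 / 44.01 = 0.1066; mass C = 0.1066 × 12.01 = 1.280 g
mol H = 2 × (2.88 / 18.02) = 0.3196; mass H = 0.3196 × 1.008 = 0.3222 g
mol N = 1.49 / 14.01 = 0.1064
mass O = 4.8 − (3.092) = 1.708 g → mol O = 0.1067
Divide by the smallest (0.1064 mol N): C 1.002, H 3.006, N 1.000, O 1.004
Ratio ≈ 1:3:1:1, so the empirical formula is CH3NO

CH3NO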